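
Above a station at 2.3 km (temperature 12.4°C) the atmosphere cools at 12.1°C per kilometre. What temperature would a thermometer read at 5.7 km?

-28.74°C

Environmental to 5700 m: -12.1 × 3.4 km = -41.14°C, so T = -28.74°C.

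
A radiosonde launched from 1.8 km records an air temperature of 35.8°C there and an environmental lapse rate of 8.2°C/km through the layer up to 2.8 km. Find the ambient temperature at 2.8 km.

27.6°C

1800–2800 m, environmental: Δz = 1 km ⇒ ΔT = -8.2°C; T = 27.6°C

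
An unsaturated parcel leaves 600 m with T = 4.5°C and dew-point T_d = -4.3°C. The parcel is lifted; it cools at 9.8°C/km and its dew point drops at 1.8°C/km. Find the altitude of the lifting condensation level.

T and T_d converge at 9.8 − 1.8 = 8°C per km
Height above start = (4.5 − (-4.3)) / 8 = 1.1 km
LCL altitude = 600 m + 1100 m = 1700 m

1700 m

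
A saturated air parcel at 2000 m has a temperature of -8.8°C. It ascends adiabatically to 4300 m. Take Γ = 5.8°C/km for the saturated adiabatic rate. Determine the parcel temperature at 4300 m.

2000–4300 m, saturated adiabatic: Δz = 2.3 km ⇒ ΔT = -13.34°C; T = -22.14°C

-22.14°C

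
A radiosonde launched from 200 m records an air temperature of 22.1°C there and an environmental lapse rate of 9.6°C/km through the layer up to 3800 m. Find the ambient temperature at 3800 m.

-12.46°C

200–3800 m, environmental: Δz = 3.6 km ⇒ ΔT = -34.56°C; T = -12.46°C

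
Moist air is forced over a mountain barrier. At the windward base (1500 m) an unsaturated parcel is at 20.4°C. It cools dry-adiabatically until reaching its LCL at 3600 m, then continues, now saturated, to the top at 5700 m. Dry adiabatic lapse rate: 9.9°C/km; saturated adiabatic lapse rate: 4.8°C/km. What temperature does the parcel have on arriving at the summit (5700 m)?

Dry to 3600 m: -9.9 × 2.1 km = -20.79°C, so T = -0.39°C.
Saturated to 5700 m: -4.8 × 2.1 km = -10.08°C, so T = -10.47°C.

-10.47°C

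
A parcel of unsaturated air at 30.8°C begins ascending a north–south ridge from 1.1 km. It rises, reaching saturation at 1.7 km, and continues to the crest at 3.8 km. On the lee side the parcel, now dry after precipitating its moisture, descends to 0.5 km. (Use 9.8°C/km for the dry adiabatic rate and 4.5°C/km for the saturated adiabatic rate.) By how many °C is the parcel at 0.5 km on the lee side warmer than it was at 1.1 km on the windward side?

+17.01°C

Dry to 1700 m: -9.8 × 0.6 km = -5.88°C, so T = 24.92°C.
Saturated to 3800 m: -4.5 × 2.1 km = -9.45°C, so T = 15.47°C.
Dry descent to 500 m: +9.8 × 3.3 km = +32.34°C, so T = 47.81°C.
Net change vs windward start: 47.81 − 30.8 = +17.01°C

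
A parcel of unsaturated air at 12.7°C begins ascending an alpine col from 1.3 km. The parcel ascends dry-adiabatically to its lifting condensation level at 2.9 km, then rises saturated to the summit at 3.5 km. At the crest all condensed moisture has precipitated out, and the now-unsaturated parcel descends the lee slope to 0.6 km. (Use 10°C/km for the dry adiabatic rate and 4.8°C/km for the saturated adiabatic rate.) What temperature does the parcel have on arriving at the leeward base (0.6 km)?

22.82°C

From 1300 m to 2900 m (dry): cools by 10 × 1.6 = 16°C, giving -3.3°C.
From 2900 m to 3500 m (saturated): cools by 4.8 × 0.6 = 2.88°C, giving -6.18°C.
From 3500 m to 600 m (dry descent): warms by 10 × 2.9 = 29°C, giving 22.82°C.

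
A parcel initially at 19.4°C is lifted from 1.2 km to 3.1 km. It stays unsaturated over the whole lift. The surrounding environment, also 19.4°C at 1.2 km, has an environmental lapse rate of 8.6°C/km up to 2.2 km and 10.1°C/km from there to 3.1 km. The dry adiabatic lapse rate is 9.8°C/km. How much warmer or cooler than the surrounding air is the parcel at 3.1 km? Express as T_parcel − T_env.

Parcel:
  1200–3100 m, dry: Δz = 1.9 km ⇒ ΔT = -18.62°C; T = 0.78°C
Environment:
  1200–2200 m, environment, lower layer: Δz = 1 km ⇒ ΔT = -8.6°C; T = 10.8°C
  2200–3100 m, environment, upper layer: Δz = 0.9 km ⇒ ΔT = -9.09°C; T = 1.71°C
T_parcel − T_env = 0.78 − 1.71 = -0.93°C

-0.93°C (parcel cooler than environment)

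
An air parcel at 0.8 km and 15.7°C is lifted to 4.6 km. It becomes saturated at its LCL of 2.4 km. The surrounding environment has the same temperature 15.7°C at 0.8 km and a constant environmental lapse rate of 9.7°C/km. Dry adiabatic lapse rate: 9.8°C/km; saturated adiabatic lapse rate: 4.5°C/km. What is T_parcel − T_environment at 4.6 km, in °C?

Parcel:
  800–2400 m, dry: Δz = 1.6 km ⇒ ΔT = -15.68°C; T = 0.02°C
  2400–4600 m, saturated: Δz = 2.2 km ⇒ ΔT = -9.9°C; T = -9.88°C
Environment:
  800–4600 m, environment: Δz = 3.8 km ⇒ ΔT = -36.86°C; T = -21.16°C
T_parcel − T_env = -9.88 − (-21.16) = +11.28°C

+11.28°C (parcel warmer than environment)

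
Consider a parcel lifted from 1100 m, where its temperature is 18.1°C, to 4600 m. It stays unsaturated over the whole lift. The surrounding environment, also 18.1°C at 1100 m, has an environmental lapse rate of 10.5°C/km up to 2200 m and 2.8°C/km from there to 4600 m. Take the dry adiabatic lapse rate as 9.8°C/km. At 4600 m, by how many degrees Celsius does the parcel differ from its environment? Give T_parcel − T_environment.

-16.03°C (parcel cooler than environment)

Parcel:
  From 1100 m to 4600 m (dry): cools by 9.8 × 3.5 = 34.3°C, giving -16.2°C.
Environment:
  From 1100 m to 2200 m (environment, lower layer): cools by 10.5 × 1.1 = 11.55°C, giving 6.55°C.
  From 2200 m to 4600 m (environment, upper layer): cools by 2.8 × 2.4 = 6.72°C, giving -0.17°C.
T_parcel − T_env = -16.2 − (-0.17) = -16.03°C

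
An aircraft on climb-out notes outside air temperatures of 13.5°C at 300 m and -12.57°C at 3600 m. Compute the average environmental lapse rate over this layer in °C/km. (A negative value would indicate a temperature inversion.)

Γ = −ΔT/Δz = (13.5 − (-12.57)) / (3600 − 300) m
  = 26.07°C / 3.3 km = 7.9°C/km

7.9°C/km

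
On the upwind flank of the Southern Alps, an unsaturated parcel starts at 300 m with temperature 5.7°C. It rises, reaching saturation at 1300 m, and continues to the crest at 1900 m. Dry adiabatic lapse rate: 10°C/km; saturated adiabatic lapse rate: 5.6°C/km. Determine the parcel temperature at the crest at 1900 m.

Dry to 1300 m: -10 × 1 km = -10°C, so T = -4.3°C.
Saturated to 1900 m: -5.6 × 0.6 km = -3.36°C, so T = -7.66°C.

-7.66°C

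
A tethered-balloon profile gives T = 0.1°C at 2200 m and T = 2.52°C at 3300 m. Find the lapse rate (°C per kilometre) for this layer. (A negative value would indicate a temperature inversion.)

-2.2°C/km

Γ = −ΔT/Δz = (0.1 − 2.52) / (3300 − 2200) m
  = -2.42°C / 1.1 km = -2.2°C/km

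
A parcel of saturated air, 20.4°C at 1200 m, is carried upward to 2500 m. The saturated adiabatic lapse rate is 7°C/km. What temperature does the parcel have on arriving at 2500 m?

11.3°C

Saturated adiabatic to 2500 m: -7 × 1.3 km = -9.1°C, so T = 11.3°C.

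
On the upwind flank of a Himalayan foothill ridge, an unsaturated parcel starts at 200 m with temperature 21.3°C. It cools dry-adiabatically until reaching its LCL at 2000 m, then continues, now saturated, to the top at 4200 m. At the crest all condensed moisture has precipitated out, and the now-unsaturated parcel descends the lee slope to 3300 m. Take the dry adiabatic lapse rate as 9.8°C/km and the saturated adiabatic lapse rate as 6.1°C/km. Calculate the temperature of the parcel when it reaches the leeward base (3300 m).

200 → 2000 m (dry, 9.8°C/km): ΔT = -9.8 × 1.8 = -17.64°C → T = 3.66°C
2000 → 4200 m (saturated, 6.1°C/km): ΔT = -6.1 × 2.2 = -13.42°C → T = -9.76°C
4200 → 3300 m (dry descent, 9.8°C/km): ΔT = +9.8 × 0.9 = +8.82°C → T = -0.94°C

-0.94°C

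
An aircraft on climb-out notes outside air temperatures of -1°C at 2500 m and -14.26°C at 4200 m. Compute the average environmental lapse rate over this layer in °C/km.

Γ = −ΔT/Δz = (-1 − (-14.26)) / (4200 − 2500) m
  = 13.26°C / 1.7 km = 7.8°C/km

7.8°C/km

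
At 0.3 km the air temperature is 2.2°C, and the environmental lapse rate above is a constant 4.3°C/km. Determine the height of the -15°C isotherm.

4.3 km

Height above start = (2.2 − (-15)) / 4.3 = 4 km
Altitude = 300 m + 4000 m = 4300 m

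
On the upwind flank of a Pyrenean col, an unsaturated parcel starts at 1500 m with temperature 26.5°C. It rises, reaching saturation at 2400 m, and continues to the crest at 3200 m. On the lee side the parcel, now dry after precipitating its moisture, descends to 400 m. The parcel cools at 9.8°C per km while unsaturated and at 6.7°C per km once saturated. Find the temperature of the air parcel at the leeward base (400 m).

1500 → 2400 m (dry, 9.8°C/km): ΔT = -9.8 × 0.9 = -8.82°C → T = 17.68°C
2400 → 3200 m (saturated, 6.7°C/km): ΔT = -6.7 × 0.8 = -5.36°C → T = 12.32°C
3200 → 400 m (dry descent, 9.8°C/km): ΔT = +9.8 × 2.8 = +27.44°C → T = 39.76°C

39.76°C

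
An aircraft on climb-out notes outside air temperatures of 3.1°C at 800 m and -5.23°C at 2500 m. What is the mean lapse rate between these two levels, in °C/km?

4.9°C/km

Γ = −ΔT/Δz = (3.1 − (-5.23)) / (2500 − 800) m
  = 8.33°C / 1.7 km = 4.9°C/km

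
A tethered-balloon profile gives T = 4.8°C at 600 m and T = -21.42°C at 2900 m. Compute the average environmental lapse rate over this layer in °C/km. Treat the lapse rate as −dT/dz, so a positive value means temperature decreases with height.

11.4°C/km

Γ = −ΔT/Δz = (4.8 − (-21.42)) / (2900 − 600) m
  = 26.22°C / 2.3 km = 11.4°C/km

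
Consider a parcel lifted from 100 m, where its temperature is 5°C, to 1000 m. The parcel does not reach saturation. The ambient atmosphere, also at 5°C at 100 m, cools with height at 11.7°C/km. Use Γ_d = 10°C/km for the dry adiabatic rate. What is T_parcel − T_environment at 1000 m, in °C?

Parcel:
  100–1000 m, dry: Δz = 0.9 km ⇒ ΔT = -9°C; T = -4°C
Environment:
  100–1000 m, environment: Δz = 0.9 km ⇒ ΔT = -10.53°C; T = -5.53°C
T_parcel − T_env = -4 − (-5.53) = +1.53°C

+1.53°C (parcel warmer than environment)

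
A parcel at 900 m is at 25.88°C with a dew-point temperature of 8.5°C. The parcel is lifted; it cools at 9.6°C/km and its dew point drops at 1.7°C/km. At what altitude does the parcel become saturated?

T and T_d converge at 9.6 − 1.7 = 7.9°C per km
Height above start = (25.88 − 8.5) / 7.9 = 2.2 km
LCL altitude = 900 m + 2200 m = 3100 m

3100 m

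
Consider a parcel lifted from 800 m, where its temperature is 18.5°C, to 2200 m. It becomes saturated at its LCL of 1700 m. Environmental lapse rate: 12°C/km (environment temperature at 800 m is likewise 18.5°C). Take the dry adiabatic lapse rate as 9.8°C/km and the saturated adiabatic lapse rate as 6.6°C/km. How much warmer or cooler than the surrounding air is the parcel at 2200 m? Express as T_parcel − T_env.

+4.68°C (parcel warmer than environment)

Parcel:
  From 800 m to 1700 m (dry): cools by 9.8 × 0.9 = 8.82°C, giving 9.68°C.
  From 1700 m to 2200 m (saturated): cools by 6.6 × 0.5 = 3.3°C, giving 6.38°C.
Environment:
  From 800 m to 2200 m (environment): cools by 12 × 1.4 = 16.8°C, giving 1.7°C.
T_parcel − T_env = 6.38 − 1.7 = +4.68°C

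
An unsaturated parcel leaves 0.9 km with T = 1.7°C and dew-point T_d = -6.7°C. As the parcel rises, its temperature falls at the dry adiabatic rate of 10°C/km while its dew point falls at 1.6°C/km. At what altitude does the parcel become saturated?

T and T_d converge at 10 − 1.6 = 8.4°C per km
Height above start = (1.7 − (-6.7)) / 8.4 = 1 km
LCL altitude = 900 m + 1000 m = 1900 m

1.9 km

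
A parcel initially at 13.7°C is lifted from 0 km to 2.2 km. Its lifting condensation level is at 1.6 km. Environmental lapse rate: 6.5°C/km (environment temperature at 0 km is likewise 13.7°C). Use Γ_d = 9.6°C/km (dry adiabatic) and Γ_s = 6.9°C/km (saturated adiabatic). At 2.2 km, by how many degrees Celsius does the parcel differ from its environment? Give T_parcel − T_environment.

-5.2°C (parcel cooler than environment)

Parcel:
  0–1600 m, dry: Δz = 1.6 km ⇒ ΔT = -15.36°C; T = -1.66°C
  1600–2200 m, saturated: Δz = 0.6 km ⇒ ΔT = -4.14°C; T = -5.8°C
Environment:
  0–2200 m, environment: Δz = 2.2 km ⇒ ΔT = -14.3°C; T = -0.6°C
T_parcel − T_env = -5.8 − (-0.6) = -5.2°C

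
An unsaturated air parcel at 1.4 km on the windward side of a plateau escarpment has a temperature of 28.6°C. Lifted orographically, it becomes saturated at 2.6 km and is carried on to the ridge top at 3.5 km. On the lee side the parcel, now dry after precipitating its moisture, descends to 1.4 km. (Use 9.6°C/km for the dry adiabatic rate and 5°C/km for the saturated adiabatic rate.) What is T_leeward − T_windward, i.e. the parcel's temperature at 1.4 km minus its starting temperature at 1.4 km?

+4.14°C

Dry to 2600 m: -9.6 × 1.2 km = -11.52°C, so T = 17.08°C.
Saturated to 3500 m: -5 × 0.9 km = -4.5°C, so T = 12.58°C.
Dry descent to 1400 m: +9.6 × 2.1 km = +20.16°C, so T = 32.74°C.
Net change vs windward start: 32.74 − 28.6 = +4.14°C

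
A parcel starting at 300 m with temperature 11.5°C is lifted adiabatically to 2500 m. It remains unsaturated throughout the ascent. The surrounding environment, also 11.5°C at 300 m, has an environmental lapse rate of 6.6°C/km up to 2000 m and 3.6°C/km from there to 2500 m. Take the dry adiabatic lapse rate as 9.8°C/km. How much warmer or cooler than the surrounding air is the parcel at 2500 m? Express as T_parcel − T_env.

Parcel:
  300 → 2500 m (dry, 9.8°C/km): ΔT = -9.8 × 2.2 = -21.56°C → T = -10.06°C
Environment:
  300 → 2000 m (environment, lower layer, 6.6°C/km): ΔT = -6.6 × 1.7 = -11.22°C → T = 0.28°C
  2000 → 2500 m (environment, upper layer, 3.6°C/km): ΔT = -3.6 × 0.5 = -1.8°C → T = -1.52°C
T_parcel − T_env = -10.06 − (-1.52) = -8.54°C

-8.54°C (parcel cooler than environment)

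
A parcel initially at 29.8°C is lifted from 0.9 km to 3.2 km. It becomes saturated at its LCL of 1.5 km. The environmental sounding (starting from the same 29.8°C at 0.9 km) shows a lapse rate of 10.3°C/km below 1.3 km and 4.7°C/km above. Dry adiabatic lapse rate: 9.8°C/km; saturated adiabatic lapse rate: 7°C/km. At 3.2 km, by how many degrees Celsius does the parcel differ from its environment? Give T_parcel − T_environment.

-4.73°C (parcel cooler than environment)

Parcel:
  Dry to 1500 m: -9.8 × 0.6 km = -5.88°C, so T = 23.92°C.
  Saturated to 3200 m: -7 × 1.7 km = -11.9°C, so T = 12.02°C.
Environment:
  Environment, lower layer to 1300 m: -10.3 × 0.4 km = -4.12°C, so T = 25.68°C.
  Environment, upper layer to 3200 m: -4.7 × 1.9 km = -8.93°C, so T = 16.75°C.
T_parcel − T_env = 12.02 − 16.75 = -4.73°C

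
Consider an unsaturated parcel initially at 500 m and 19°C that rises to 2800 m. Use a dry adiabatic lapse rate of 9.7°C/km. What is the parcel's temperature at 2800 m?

Dry adiabatic to 2800 m: -9.7 × 2.3 km = -22.31°C, so T = -3.31°C.

-3.31°C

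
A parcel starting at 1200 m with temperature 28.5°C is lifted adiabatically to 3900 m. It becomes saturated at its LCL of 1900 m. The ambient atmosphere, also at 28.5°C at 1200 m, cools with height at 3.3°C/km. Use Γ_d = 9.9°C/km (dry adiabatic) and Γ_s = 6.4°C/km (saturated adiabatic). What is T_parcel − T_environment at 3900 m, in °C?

Parcel:
  Dry to 1900 m: -9.9 × 0.7 km = -6.93°C, so T = 21.57°C.
  Saturated to 3900 m: -6.4 × 2 km = -12.8°C, so T = 8.77°C.
Environment:
  Environment to 3900 m: -3.3 × 2.7 km = -8.91°C, so T = 19.59°C.
T_parcel − T_env = 8.77 − 19.59 = -10.82°C

-10.82°C (parcel cooler than environment)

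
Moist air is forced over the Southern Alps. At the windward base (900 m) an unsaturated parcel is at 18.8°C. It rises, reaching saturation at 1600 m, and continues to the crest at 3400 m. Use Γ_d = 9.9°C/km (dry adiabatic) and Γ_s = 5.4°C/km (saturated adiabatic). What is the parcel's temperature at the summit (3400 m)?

2.15°C

900–1600 m, dry: Δz = 0.7 km ⇒ ΔT = -6.93°C; T = 11.87°C
1600–3400 m, saturated: Δz = 1.8 km ⇒ ΔT = -9.72°C; T = 2.15°C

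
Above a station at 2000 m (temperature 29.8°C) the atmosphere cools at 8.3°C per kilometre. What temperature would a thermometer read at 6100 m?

Environmental to 6100 m: -8.3 × 4.1 km = -34.03°C, so T = -4.23°C.

-4.23°C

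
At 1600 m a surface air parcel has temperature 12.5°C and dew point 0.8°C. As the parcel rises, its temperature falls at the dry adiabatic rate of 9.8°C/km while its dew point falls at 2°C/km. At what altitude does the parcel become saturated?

T and T_d converge at 9.8 − 2 = 7.8°C per km
Height above start = (12.5 − 0.8) / 7.8 = 1.5 km
LCL altitude = 1600 m + 1500 m = 3100 m

3100 m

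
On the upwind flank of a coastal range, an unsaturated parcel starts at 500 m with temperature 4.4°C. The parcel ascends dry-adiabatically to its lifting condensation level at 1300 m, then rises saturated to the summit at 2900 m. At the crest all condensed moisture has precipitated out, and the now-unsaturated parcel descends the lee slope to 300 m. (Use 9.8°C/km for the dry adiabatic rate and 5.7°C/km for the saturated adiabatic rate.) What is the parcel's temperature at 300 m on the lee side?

12.92°C

500–1300 m, dry: Δz = 0.8 km ⇒ ΔT = -7.84°C; T = -3.44°C
1300–2900 m, saturated: Δz = 1.6 km ⇒ ΔT = -9.12°C; T = -12.56°C
2900–300 m, dry descent: Δz = 2.6 km ⇒ ΔT = +25.48°C; T = 12.92°C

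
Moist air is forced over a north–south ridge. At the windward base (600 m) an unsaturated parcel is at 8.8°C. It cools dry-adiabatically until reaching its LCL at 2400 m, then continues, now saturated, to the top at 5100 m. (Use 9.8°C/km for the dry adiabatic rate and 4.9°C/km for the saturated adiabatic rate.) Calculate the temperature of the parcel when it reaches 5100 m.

From 600 m to 2400 m (dry): cools by 9.8 × 1.8 = 17.64°C, giving -8.84°C.
From 2400 m to 5100 m (saturated): cools by 4.9 × 2.7 = 13.23°C, giving -22.07°C.

-22.07°C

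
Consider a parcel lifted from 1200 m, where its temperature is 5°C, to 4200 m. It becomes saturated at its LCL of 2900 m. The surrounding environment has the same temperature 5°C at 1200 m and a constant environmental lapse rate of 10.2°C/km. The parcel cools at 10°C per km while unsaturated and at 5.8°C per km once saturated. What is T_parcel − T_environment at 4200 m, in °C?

Parcel:
  From 1200 m to 2900 m (dry): cools by 10 × 1.7 = 17°C, giving -12°C.
  From 2900 m to 4200 m (saturated): cools by 5.8 × 1.3 = 7.54°C, giving -19.54°C.
Environment:
  From 1200 m to 4200 m (environment): cools by 10.2 × 3 = 30.6°C, giving -25.6°C.
T_parcel − T_env = -19.54 − (-25.6) = +6.06°C

+6.06°C (parcel warmer than environment)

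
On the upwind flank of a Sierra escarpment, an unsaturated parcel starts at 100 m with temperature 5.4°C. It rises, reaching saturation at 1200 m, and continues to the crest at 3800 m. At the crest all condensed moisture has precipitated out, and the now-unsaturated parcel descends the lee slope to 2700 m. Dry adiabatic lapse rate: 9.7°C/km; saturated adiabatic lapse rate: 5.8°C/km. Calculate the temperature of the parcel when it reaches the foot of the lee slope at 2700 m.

-9.68°C

100–1200 m, dry: Δz = 1.1 km ⇒ ΔT = -10.67°C; T = -5.27°C
1200–3800 m, saturated: Δz = 2.6 km ⇒ ΔT = -15.08°C; T = -20.35°C
3800–2700 m, dry descent: Δz = 1.1 km ⇒ ΔT = +10.67°C; T = -9.68°C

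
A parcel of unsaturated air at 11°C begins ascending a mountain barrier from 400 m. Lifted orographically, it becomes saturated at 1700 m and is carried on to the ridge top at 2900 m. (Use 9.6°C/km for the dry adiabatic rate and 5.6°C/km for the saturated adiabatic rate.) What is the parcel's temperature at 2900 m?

-8.2°C

400–1700 m, dry: Δz = 1.3 km ⇒ ΔT = -12.48°C; T = -1.48°C
1700–2900 m, saturated: Δz = 1.2 km ⇒ ΔT = -6.72°C; T = -8.2°C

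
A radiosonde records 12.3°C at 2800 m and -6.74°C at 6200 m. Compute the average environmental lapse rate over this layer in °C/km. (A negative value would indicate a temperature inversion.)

5.6°C/km

Γ = −ΔT/Δz = (12.3 − (-6.74)) / (6200 − 2800) m
  = 19.04°C / 3.4 km = 5.6°C/km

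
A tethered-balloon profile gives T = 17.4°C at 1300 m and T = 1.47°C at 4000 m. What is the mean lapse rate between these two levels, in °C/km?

5.9°C/km

Γ = −ΔT/Δz = (17.4 − 1.47) / (4000 − 1300) m
  = 15.93°C / 2.7 km = 5.9°C/km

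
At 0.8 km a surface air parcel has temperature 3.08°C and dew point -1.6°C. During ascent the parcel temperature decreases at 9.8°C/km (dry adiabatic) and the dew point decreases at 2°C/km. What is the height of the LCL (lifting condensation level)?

1.4 km

T and T_d converge at 9.8 − 2 = 7.8°C per km
Height above start = (3.08 − (-1.6)) / 7.8 = 0.6 km
LCL altitude = 800 m + 600 m = 1400 m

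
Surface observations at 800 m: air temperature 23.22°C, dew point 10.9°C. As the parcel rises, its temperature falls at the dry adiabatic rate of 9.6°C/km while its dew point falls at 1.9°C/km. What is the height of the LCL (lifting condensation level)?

T and T_d converge at 9.6 − 1.9 = 7.7°C per km
Height above start = (23.22 − 10.9) / 7.7 = 1.6 km
LCL altitude = 800 m + 1600 m = 2400 m

2400 m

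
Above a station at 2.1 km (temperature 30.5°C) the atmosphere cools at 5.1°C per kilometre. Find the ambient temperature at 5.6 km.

2100–5600 m, environmental: Δz = 3.5 km ⇒ ΔT = -17.85°C; T = 12.65°C

12.65°C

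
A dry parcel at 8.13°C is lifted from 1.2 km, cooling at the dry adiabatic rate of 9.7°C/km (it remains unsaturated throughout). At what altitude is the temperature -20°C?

4.1 km

Height above start = (8.13 − (-20)) / 9.7 = 2.9 km
Altitude = 1200 m + 2900 m = 4100 m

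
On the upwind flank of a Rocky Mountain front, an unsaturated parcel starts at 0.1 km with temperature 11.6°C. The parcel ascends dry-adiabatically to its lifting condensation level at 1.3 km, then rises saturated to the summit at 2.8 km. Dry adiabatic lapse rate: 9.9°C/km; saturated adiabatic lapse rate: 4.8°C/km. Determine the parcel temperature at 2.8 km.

100 → 1300 m (dry, 9.9°C/km): ΔT = -9.9 × 1.2 = -11.88°C → T = -0.28°C
1300 → 2800 m (saturated, 4.8°C/km): ΔT = -4.8 × 1.5 = -7.2°C → T = -7.48°C

-7.48°C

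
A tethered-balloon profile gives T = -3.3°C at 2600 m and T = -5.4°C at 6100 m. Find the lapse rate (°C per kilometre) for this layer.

0.6°C/km

Γ = −ΔT/Δz = (-3.3 − (-5.4)) / (6100 − 2600) m
  = 2.1°C / 3.5 km = 0.6°C/km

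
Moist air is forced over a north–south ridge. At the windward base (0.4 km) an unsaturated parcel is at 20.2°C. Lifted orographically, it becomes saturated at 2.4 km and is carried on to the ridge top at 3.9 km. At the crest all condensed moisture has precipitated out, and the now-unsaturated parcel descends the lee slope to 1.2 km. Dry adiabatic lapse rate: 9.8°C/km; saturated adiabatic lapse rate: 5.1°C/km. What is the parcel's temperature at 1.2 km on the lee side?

Dry to 2400 m: -9.8 × 2 km = -19.6°C, so T = 0.6°C.
Saturated to 3900 m: -5.1 × 1.5 km = -7.65°C, so T = -7.05°C.
Dry descent to 1200 m: +9.8 × 2.7 km = +26.46°C, so T = 19.41°C.

19.41°C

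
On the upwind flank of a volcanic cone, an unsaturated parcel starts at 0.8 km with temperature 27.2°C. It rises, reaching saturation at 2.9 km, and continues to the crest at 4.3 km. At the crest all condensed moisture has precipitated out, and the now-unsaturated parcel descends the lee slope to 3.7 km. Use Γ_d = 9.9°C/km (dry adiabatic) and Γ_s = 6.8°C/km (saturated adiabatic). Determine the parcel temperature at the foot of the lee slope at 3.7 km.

2.83°C

From 800 m to 2900 m (dry): cools by 9.9 × 2.1 = 20.79°C, giving 6.41°C.
From 2900 m to 4300 m (saturated): cools by 6.8 × 1.4 = 9.52°C, giving -3.11°C.
From 4300 m to 3700 m (dry descent): warms by 9.9 × 0.6 = 5.94°C, giving 2.83°C.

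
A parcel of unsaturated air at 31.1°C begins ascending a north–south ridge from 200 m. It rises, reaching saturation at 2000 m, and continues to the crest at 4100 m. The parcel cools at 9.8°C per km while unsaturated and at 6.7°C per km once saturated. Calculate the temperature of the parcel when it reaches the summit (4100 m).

-0.61°C

From 200 m to 2000 m (dry): cools by 9.8 × 1.8 = 17.64°C, giving 13.46°C.
From 2000 m to 4100 m (saturated): cools by 6.7 × 2.1 = 14.07°C, giving -0.61°C.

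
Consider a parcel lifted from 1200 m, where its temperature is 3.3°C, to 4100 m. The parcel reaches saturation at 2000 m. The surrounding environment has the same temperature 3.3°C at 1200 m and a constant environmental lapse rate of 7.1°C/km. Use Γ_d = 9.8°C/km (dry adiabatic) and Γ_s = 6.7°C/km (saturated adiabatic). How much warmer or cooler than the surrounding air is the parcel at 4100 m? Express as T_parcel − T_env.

-1.32°C (parcel cooler than environment)

Parcel:
  From 1200 m to 2000 m (dry): cools by 9.8 × 0.8 = 7.84°C, giving -4.54°C.
  From 2000 m to 4100 m (saturated): cools by 6.7 × 2.1 = 14.07°C, giving -18.61°C.
Environment:
  From 1200 m to 4100 m (environment): cools by 7.1 × 2.9 = 20.59°C, giving -17.29°C.
T_parcel − T_env = -18.61 − (-17.29) = -1.32°C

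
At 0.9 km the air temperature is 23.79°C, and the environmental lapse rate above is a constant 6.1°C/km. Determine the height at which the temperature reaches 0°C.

4.8 km

Height above start = (23.79 − 0) / 6.1 = 3.9 km
Altitude = 900 m + 3900 m = 4800 m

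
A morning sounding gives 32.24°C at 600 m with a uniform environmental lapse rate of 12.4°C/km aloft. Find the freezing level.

3200 m

Height above start = (32.24 − 0) / 12.4 = 2.6 km
Altitude = 600 m + 2600 m = 3200 m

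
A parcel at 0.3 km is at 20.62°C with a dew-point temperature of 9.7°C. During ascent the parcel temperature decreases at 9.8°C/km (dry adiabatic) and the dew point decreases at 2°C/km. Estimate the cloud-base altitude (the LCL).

T and T_d converge at 9.8 − 2 = 7.8°C per km
Height above start = (20.62 − 9.7) / 7.8 = 1.4 km
LCL altitude = 300 m + 1400 m = 1700 m

1.7 km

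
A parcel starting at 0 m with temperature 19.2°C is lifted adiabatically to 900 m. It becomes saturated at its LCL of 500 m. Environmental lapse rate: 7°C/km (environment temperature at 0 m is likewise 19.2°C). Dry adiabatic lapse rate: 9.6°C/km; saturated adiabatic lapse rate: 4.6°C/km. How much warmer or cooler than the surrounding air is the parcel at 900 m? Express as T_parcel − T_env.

-0.34°C (parcel cooler than environment)

Parcel:
  0 → 500 m (dry, 9.6°C/km): ΔT = -9.6 × 0.5 = -4.8°C → T = 14.4°C
  500 → 900 m (saturated, 4.6°C/km): ΔT = -4.6 × 0.4 = -1.84°C → T = 12.56°C
Environment:
  0 → 900 m (environment, 7°C/km): ΔT = -7 × 0.9 = -6.3°C → T = 12.9°C
T_parcel − T_env = 12.56 − 12.9 = -0.34°C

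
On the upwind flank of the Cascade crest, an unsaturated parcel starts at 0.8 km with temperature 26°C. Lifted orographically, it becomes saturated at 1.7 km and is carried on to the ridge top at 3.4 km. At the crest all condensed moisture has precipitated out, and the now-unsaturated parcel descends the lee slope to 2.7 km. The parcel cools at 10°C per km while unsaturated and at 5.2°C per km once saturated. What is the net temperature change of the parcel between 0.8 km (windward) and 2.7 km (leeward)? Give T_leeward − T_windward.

-10.84°C

800–1700 m, dry: Δz = 0.9 km ⇒ ΔT = -9°C; T = 17°C
1700–3400 m, saturated: Δz = 1.7 km ⇒ ΔT = -8.84°C; T = 8.16°C
3400–2700 m, dry descent: Δz = 0.7 km ⇒ ΔT = +7°C; T = 15.16°C
Net change vs windward start: 15.16 − 26 = -10.84°C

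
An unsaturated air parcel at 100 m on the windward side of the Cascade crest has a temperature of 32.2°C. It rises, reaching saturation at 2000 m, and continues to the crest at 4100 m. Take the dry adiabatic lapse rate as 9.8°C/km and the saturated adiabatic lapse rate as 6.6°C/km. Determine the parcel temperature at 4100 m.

-0.28°C

100–2000 m, dry: Δz = 1.9 km ⇒ ΔT = -18.62°C; T = 13.58°C
2000–4100 m, saturated: Δz = 2.1 km ⇒ ΔT = -13.86°C; T = -0.28°C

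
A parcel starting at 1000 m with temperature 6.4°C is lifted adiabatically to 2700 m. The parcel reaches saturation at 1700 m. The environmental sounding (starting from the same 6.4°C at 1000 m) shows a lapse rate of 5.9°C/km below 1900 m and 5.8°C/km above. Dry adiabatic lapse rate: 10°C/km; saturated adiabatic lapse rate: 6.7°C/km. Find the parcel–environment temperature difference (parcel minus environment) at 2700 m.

-3.75°C (parcel cooler than environment)

Parcel:
  1000 → 1700 m (dry, 10°C/km): ΔT = -10 × 0.7 = -7°C → T = -0.6°C
  1700 → 2700 m (saturated, 6.7°C/km): ΔT = -6.7 × 1 = -6.7°C → T = -7.3°C
Environment:
  1000 → 1900 m (environment, lower layer, 5.9°C/km): ΔT = -5.9 × 0.9 = -5.31°C → T = 1.09°C
  1900 → 2700 m (environment, upper layer, 5.8°C/km): ΔT = -5.8 × 0.8 = -4.64°C → T = -3.55°C
T_parcel − T_env = -7.3 − (-3.55) = -3.75°C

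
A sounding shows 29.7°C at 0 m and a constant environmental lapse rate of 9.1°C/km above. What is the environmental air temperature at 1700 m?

Environmental to 1700 m: -9.1 × 1.7 km = -15.47°C, so T = 14.23°C.

14.23°C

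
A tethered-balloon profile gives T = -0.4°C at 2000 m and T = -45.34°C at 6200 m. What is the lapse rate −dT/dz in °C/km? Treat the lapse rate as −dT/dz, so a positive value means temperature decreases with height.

Γ = −ΔT/Δz = (-0.4 − (-45.34)) / (6200 − 2000) m
  = 44.94°C / 4.2 km = 10.7°C/km

10.7°C/km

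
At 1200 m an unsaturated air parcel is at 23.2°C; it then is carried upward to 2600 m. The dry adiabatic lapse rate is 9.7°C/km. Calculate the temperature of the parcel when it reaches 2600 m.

Dry adiabatic to 2600 m: -9.7 × 1.4 km = -13.58°C, so T = 9.62°C.

9.62°C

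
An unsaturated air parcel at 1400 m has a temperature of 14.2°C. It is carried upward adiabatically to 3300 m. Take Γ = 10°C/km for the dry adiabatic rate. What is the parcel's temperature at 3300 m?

Dry adiabatic to 3300 m: -10 × 1.9 km = -19°C, so T = -4.8°C.

-4.8°C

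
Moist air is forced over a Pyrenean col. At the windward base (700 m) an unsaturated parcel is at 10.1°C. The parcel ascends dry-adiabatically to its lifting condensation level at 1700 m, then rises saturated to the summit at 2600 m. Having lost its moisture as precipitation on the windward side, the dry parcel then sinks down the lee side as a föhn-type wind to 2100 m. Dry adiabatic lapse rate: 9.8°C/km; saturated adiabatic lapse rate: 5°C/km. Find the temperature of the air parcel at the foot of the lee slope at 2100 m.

700 → 1700 m (dry, 9.8°C/km): ΔT = -9.8 × 1 = -9.8°C → T = 0.3°C
1700 → 2600 m (saturated, 5°C/km): ΔT = -5 × 0.9 = -4.5°C → T = -4.2°C
2600 → 2100 m (dry descent, 9.8°C/km): ΔT = +9.8 × 0.5 = +4.9°C → T = 0.7°C

0.7°C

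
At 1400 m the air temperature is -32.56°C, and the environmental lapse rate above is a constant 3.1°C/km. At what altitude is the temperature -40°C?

3800 m

Height above start = (-32.56 − (-40)) / 3.1 = 2.4 km
Altitude = 1400 m + 2400 m = 3800 m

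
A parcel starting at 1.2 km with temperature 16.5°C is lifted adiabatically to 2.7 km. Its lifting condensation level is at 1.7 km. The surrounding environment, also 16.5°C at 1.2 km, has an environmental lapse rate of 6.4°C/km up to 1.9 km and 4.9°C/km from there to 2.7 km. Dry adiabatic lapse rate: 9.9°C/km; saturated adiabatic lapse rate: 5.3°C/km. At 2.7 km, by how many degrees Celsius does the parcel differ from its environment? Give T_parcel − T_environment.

Parcel:
  1200–1700 m, dry: Δz = 0.5 km ⇒ ΔT = -4.95°C; T = 11.55°C
  1700–2700 m, saturated: Δz = 1 km ⇒ ΔT = -5.3°C; T = 6.25°C
Environment:
  1200–1900 m, environment, lower layer: Δz = 0.7 km ⇒ ΔT = -4.48°C; T = 12.02°C
  1900–2700 m, environment, upper layer: Δz = 0.8 km ⇒ ΔT = -3.92°C; T = 8.1°C
T_parcel − T_env = 6.25 − 8.1 = -1.85°C

-1.85°C (parcel cooler than environment)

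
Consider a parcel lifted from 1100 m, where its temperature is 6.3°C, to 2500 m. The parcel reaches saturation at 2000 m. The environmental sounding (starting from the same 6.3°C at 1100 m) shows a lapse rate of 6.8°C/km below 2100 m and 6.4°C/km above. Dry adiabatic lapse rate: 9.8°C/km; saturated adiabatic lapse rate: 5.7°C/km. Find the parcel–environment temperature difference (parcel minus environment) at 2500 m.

-2.31°C (parcel cooler than environment)

Parcel:
  From 1100 m to 2000 m (dry): cools by 9.8 × 0.9 = 8.82°C, giving -2.52°C.
  From 2000 m to 2500 m (saturated): cools by 5.7 × 0.5 = 2.85°C, giving -5.37°C.
Environment:
  From 1100 m to 2100 m (environment, lower layer): cools by 6.8 × 1 = 6.8°C, giving -0.5°C.
  From 2100 m to 2500 m (environment, upper layer): cools by 6.4 × 0.4 = 2.56°C, giving -3.06°C.
T_parcel − T_env = -5.37 − (-3.06) = -2.31°C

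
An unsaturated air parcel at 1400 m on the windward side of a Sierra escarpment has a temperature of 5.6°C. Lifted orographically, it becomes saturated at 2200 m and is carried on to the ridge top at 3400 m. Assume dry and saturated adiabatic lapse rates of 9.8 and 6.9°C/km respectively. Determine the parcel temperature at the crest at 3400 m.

1400 → 2200 m (dry, 9.8°C/km): ΔT = -9.8 × 0.8 = -7.84°C → T = -2.24°C
2200 → 3400 m (saturated, 6.9°C/km): ΔT = -6.9 × 1.2 = -8.28°C → T = -10.52°C

-10.52°C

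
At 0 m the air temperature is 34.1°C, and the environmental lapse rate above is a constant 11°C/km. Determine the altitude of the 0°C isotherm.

3100 m

Height above start = (34.1 − 0) / 11 = 3.1 km
Altitude = 0 m + 3100 m = 3100 m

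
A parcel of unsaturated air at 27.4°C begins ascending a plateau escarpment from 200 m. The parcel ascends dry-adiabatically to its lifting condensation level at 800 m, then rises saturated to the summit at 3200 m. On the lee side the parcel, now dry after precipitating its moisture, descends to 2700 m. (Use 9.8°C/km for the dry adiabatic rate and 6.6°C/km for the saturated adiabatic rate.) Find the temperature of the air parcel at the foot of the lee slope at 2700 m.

10.58°C

From 200 m to 800 m (dry): cools by 9.8 × 0.6 = 5.88°C, giving 21.52°C.
From 800 m to 3200 m (saturated): cools by 6.6 × 2.4 = 15.84°C, giving 5.68°C.
From 3200 m to 2700 m (dry descent): warms by 9.8 × 0.5 = 4.9°C, giving 10.58°C.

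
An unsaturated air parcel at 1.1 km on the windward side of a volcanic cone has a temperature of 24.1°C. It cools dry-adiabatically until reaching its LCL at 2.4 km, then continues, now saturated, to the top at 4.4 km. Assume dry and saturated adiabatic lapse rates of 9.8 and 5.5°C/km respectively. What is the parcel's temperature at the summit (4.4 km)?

0.36°C

1100 → 2400 m (dry, 9.8°C/km): ΔT = -9.8 × 1.3 = -12.74°C → T = 11.36°C
2400 → 4400 m (saturated, 5.5°C/km): ΔT = -5.5 × 2 = -11°C → T = 0.36°C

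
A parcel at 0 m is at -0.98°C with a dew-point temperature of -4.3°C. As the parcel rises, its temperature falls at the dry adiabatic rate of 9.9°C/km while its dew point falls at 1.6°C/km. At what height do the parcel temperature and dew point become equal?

400 m

T and T_d converge at 9.9 − 1.6 = 8.3°C per km
Height above start = (-0.98 − (-4.3)) / 8.3 = 0.4 km
LCL altitude = 0 m + 400 m = 400 m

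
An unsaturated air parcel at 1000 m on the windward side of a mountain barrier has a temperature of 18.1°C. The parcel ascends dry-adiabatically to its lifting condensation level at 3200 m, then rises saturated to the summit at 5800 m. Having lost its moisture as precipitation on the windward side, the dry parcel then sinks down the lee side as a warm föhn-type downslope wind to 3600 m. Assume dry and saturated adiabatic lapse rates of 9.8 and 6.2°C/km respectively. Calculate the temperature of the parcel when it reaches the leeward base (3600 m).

1.98°C

From 1000 m to 3200 m (dry): cools by 9.8 × 2.2 = 21.56°C, giving -3.46°C.
From 3200 m to 5800 m (saturated): cools by 6.2 × 2.6 = 16.12°C, giving -19.58°C.
From 5800 m to 3600 m (dry descent): warms by 9.8 × 2.2 = 21.56°C, giving 1.98°C.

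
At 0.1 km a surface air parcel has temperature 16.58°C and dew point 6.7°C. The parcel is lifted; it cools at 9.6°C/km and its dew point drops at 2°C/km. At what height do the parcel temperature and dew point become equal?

1.4 km

T and T_d converge at 9.6 − 2 = 7.6°C per km
Height above start = (16.58 − 6.7) / 7.6 = 1.3 km
LCL altitude = 100 m + 1300 m = 1400 m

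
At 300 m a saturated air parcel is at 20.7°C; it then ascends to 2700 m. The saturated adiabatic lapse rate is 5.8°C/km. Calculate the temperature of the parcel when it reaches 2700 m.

6.78°C

Saturated adiabatic to 2700 m: -5.8 × 2.4 km = -13.92°C, so T = 6.78°C.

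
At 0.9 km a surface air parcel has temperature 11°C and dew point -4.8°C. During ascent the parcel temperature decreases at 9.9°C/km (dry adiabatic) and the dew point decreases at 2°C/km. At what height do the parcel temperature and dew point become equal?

2.9 km

T and T_d converge at 9.9 − 2 = 7.9°C per km
Height above start = (11 − (-4.8)) / 7.9 = 2 km
LCL altitude = 900 m + 2000 m = 2900 m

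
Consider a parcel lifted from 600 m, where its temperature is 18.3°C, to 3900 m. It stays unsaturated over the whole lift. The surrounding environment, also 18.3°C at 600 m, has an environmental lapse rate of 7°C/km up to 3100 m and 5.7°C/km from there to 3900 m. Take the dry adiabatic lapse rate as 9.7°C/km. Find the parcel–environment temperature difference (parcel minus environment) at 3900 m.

-9.95°C (parcel cooler than environment)

Parcel:
  600–3900 m, dry: Δz = 3.3 km ⇒ ΔT = -32.01°C; T = -13.71°C
Environment:
  600–3100 m, environment, lower layer: Δz = 2.5 km ⇒ ΔT = -17.5°C; T = 0.8°C
  3100–3900 m, environment, upper layer: Δz = 0.8 km ⇒ ΔT = -4.56°C; T = -3.76°C
T_parcel − T_env = -13.71 − (-3.76) = -9.95°C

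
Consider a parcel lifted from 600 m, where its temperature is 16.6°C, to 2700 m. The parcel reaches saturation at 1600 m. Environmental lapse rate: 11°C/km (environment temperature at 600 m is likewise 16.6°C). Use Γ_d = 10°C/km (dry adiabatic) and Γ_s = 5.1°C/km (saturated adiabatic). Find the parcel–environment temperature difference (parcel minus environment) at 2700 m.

+7.49°C (parcel warmer than environment)

Parcel:
  From 600 m to 1600 m (dry): cools by 10 × 1 = 10°C, giving 6.6°C.
  From 1600 m to 2700 m (saturated): cools by 5.1 × 1.1 = 5.61°C, giving 0.99°C.
Environment:
  From 600 m to 2700 m (environment): cools by 11 × 2.1 = 23.1°C, giving -6.5°C.
T_parcel − T_env = 0.99 − (-6.5) = +7.49°C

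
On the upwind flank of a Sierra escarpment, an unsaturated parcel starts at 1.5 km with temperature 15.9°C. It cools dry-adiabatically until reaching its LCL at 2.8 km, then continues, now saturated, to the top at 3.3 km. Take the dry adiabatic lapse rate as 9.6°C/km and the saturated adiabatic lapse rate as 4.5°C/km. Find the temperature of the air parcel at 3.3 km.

1500 → 2800 m (dry, 9.6°C/km): ΔT = -9.6 × 1.3 = -12.48°C → T = 3.42°C
2800 → 3300 m (saturated, 4.5°C/km): ΔT = -4.5 × 0.5 = -2.25°C → T = 1.17°C

1.17°C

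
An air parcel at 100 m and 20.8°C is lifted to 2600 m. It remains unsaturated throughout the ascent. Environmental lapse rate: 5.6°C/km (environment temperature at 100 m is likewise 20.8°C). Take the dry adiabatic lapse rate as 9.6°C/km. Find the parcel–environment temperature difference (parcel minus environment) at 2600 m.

-10°C (parcel cooler than environment)

Parcel:
  From 100 m to 2600 m (dry): cools by 9.6 × 2.5 = 24°C, giving -3.2°C.
Environment:
  From 100 m to 2600 m (environment): cools by 5.6 × 2.5 = 14°C, giving 6.8°C.
T_parcel − T_env = -3.2 − 6.8 = -10°C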